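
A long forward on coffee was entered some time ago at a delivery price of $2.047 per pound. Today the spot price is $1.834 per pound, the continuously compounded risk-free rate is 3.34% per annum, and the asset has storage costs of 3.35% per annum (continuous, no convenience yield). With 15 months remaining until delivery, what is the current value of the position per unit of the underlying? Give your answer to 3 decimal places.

-$0.051 per pound

Current fair forward for the remaining 15 months: F = S·e^((r + u)·T), (r + u) = 0.0334 + 0.0335 = 0.0669
F = 1.834 · e^(0.0669 × 15/12) = 1.834 × 1.087221 = 1.9940
Value of long forward = (F − K)·e^(−rT) = (1.9940 − 2.047) · e^(−0.0334·15/12)
= -0.0530 × 0.959110 = -0.051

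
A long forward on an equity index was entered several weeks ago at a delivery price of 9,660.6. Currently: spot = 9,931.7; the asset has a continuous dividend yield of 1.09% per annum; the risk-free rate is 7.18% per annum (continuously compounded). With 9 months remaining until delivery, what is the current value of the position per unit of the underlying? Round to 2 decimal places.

Current fair forward for the remaining 9 months: F = S·e^((r − q)·T), (r − q) = 0.0718 − 0.0109 = 0.0609
F = 9931.7 · e^(0.0609 × 9/12) = 9931.7 × 1.04673417 = 10395.8498
Value of long forward = (F − K)·e^(−rT) = (10395.8498 − 9660.6) · e^(−0.0718·9/12)
= 735.2498 × 0.94757423 = 696.70

696.70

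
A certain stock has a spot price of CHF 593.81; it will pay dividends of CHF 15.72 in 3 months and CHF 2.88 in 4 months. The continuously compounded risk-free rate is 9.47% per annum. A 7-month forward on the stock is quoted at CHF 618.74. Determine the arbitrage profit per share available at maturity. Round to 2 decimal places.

PV(dividends) I = 15.72·e^(−0.0947·3/12) + 2.88·e^(−0.0947·4/12) = 18.1427
Fair forward F* = (S − I)·e^(rT) = (593.81 − 18.1427)·e^0.055242 = 575.6673 × 1.056796 = 608.3629
Market CHF 618.74 > fair 608.3629: forward overpriced → cash-and-carry (borrow at r, buy the stock and collect the dividends, short the forward).
Profit at T = |F_mkt − F*| = |618.74 − 608.3629| = CHF 10.38 per share

CHF 10.38 per share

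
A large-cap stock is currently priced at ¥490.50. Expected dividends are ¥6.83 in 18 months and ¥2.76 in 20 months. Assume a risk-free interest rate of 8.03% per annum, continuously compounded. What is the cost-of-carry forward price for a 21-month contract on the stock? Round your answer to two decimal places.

PV(dividends) I = 6.83·e^(−0.0803·18/12) + 2.76·e^(−0.0803·20/12)
I = 6.0549 + 2.4143 = 8.4692
F = (S − I)·e^(rT) = (490.50 − 8.4692) · e^(0.0803·21/12)
= 482.0308 · e^0.140525 = 482.0308 × 1.150878 = ¥554.76

¥554.76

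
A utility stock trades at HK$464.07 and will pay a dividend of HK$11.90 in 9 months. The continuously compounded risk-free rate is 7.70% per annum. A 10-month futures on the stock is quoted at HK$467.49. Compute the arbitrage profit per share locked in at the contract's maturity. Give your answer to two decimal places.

HK$15.36 per share

PV(dividends) I = 11.90·e^(−0.0770·9/12) = 11.2322
Fair futures F* = (S − I)·e^(rT) = (464.07 − 11.2322)·e^0.064167 = 452.8378 × 1.066270 = 482.8474
Market HK$467.49 < fair 482.8474: forward underpriced → reverse cash-and-carry (short the stock, invest proceeds at r, pay the dividends, go long the forward).
Profit at T = |F_mkt − F*| = |467.49 − 482.8474| = HK$15.36 per share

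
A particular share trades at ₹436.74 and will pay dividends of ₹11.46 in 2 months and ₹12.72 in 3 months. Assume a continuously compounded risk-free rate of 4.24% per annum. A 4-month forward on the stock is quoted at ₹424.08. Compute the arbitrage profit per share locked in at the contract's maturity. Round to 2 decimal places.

PV(dividends) I = 11.46·e^(−0.0424·2/12) + 12.72·e^(−0.0424·3/12) = 23.9652
Fair forward F* = (S − I)·e^(rT) = (436.74 − 23.9652)·e^0.014133 = 412.7748 × 1.014233 = 418.6498
Market ₹424.08 > fair 418.6498: forward overpriced → cash-and-carry (borrow at r, buy the stock and collect the dividends, short the forward).
Profit at T = |F_mkt − F*| = |424.08 − 418.6498| = ₹5.43 per share

₹5.43 per share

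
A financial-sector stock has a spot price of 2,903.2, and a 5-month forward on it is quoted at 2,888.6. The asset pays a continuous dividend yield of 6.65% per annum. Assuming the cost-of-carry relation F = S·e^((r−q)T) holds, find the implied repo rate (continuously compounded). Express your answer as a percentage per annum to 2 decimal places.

From F = S·e^((r−q)T): (r − q) = ln(F/S)/T
ln(2888.6/2903.2) = ln(0.994971) = -0.005042
(r − q) = -0.005042 / (5/12) = -0.012101
r = ln(F/S)/T + q = -0.012101 + 0.0665 = 0.054399
r = 5.44%

5.44%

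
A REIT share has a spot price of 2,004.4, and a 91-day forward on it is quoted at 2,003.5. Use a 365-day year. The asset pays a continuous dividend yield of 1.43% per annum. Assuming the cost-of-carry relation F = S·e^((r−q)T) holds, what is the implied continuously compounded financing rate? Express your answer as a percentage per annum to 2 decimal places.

From F = S·e^((r−q)T): (r − q) = ln(F/S)/T
ln(2003.5/2004.4) = ln(0.999551) = -0.000449
(r − q) = -0.000449 / (91/365) = -0.001801
r = ln(F/S)/T + q = -0.001801 + 0.0143 = 0.012499
r = 1.25%

1.25%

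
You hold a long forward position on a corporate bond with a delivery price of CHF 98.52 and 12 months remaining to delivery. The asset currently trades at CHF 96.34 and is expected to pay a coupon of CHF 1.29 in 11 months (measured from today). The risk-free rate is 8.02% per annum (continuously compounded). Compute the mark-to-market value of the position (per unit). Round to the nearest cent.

CHF 4.21

PV(remaining coupons) I = 1.29·e^(−0.0802·11/12) = 1.1986
Current forward F = (S − I)·e^(rT) = (96.34 − 1.1986)·e^(0.0802·12/12) = 95.1414 × 1.083504 = 103.0861
Value (long) = (F − K)·e^(−rT) = (103.0861 − 98.52) × 0.922932 = 4.2142
Value = CHF 4.21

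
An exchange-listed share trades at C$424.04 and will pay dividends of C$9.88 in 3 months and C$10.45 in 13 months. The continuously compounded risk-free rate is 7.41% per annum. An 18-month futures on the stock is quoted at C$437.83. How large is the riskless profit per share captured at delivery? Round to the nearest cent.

C$14.44 per share

PV(dividends) I = 9.88·e^(−0.0741·3/12) + 10.45·e^(−0.0741·13/12) = 19.3426
Fair futures F* = (S − I)·e^(rT) = (424.04 − 19.3426)·e^0.111150 = 404.6974 × 1.117563 = 452.2748
Market C$437.83 < fair 452.2748: forward underpriced → reverse cash-and-carry (short the stock, invest proceeds at r, pay the dividends, go long the forward).
Profit at T = |F_mkt − F*| = |437.83 − 452.2748| = C$14.44 per share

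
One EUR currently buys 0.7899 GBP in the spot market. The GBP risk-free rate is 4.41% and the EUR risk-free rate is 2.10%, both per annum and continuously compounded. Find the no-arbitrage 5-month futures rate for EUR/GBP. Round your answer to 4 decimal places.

F = S·e^((r_GBP − r_EUR)T) = 0.7899 · e^((0.0441 − 0.0210) × 5/12)
= 0.7899 · e^0.009625 = 0.7899 × 1.009671
F = 0.7975 GBP per EUR

0.7975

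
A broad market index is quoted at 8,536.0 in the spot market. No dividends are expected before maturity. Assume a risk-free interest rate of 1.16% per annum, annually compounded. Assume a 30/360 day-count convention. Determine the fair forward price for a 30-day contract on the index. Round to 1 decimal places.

F = S · (1+r)^T
= 8536.0 × 1.000962
F = 8,544.2

8,544.2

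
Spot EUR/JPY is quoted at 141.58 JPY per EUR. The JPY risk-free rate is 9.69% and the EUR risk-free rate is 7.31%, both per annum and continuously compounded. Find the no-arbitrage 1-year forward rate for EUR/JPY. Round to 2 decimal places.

F = S·e^((r_JPY − r_EUR)T) = 141.58 · e^((0.0969 − 0.0731) × 1)
= 141.58 · e^0.023800 = 141.58 × 1.024085
F = 144.99 JPY per EUR

144.99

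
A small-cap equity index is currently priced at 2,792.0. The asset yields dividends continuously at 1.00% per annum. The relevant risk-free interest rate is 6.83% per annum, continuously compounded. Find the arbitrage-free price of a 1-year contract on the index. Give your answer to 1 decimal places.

F = S·e^((r − q)T) = 2792.0 · e^((0.0683 − 0.0100) × 1)
= 2792.0 · e^0.058300 = 2792.0 × 1.060033
F = 2,959.6

2,959.6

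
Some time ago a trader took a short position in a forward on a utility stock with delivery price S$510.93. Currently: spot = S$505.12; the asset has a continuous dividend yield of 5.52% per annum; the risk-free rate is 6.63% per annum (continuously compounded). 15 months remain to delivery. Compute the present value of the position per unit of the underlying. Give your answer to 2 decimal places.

Current fair forward for the remaining 15 months: F = S·e^((r − q)·T), (r − q) = 0.0663 − 0.0552 = 0.0111
F = 505.12 · e^(0.0111 × 15/12) = 505.12 × 1.013972 = 512.1775
Value of long forward = (F − K)·e^(−rT) = (512.1775 − 510.93) · e^(−0.0663·15/12)
= 1.2475 × 0.920466 = 1.15
Short position value = −(long value) = -S$1.15

-S$1.15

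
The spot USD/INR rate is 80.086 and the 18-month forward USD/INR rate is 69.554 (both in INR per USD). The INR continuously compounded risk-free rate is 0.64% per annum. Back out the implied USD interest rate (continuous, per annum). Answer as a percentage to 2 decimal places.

10.04%

F = S·e^((r_INR − r_USD)T) ⇒ r_USD = r_INR − ln(F/S)/T
ln(69.554/80.086) = -0.140998; /(18/12) = -0.093999
r_USD = 0.0064 + 0.093999 = 0.100399
r_USD = 10.04%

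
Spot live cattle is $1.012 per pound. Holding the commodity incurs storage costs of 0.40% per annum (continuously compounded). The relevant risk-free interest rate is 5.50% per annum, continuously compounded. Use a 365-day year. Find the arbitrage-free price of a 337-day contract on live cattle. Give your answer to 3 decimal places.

$1.069 per pound

Net carry = r + u − y = 0.0550 + 0.0040 − 0.0000 = 0.0590
F = S·e^((r+u−y)T) = 1.012 · e^(0.0590 × 337/365) = 1.012 · e^0.054474
= 1.012 × 1.055985 = $1.069 per pound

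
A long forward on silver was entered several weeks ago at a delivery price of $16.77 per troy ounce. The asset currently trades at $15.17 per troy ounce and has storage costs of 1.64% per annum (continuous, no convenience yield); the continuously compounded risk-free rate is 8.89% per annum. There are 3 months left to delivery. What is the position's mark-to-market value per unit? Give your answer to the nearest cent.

-$1.17 per troy ounce

Current fair forward for the remaining 3 months: F = S·e^((r + u)·T), (r + u) = 0.0889 + 0.0164 = 0.1053
F = 15.17 · e^(0.1053 × 3/12) = 15.17 × 1.026675 = 15.5747
Value of long forward = (F − K)·e^(−rT) = (15.5747 − 16.77) · e^(−0.0889·3/12)
= -1.1953 × 0.978020 = -1.17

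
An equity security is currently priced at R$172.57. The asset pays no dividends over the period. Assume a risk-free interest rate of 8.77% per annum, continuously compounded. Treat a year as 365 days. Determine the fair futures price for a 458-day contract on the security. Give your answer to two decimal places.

F = S·e^(rT) = 172.57 · e^(0.0877 × 458/365)
= 172.57 · e^0.110045 = 172.57 × 1.116328
F = R$192.64

R$192.64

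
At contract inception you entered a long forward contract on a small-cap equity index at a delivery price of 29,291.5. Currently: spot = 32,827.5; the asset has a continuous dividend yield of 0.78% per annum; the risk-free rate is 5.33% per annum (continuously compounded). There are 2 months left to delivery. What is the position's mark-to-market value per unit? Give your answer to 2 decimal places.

3752.41

Current fair forward for the remaining 2 months: F = S·e^((r − q)·T), (r − q) = 0.0533 − 0.0078 = 0.0455
F = 32827.5 · e^(0.0455 × 2/12) = 32827.5 × 1.00761216 = 33077.3882
Value of long forward = (F − K)·e^(−rT) = (33077.3882 − 29291.5) · e^(−0.0533·2/12)
= 3785.8882 × 0.99115601 = 3752.41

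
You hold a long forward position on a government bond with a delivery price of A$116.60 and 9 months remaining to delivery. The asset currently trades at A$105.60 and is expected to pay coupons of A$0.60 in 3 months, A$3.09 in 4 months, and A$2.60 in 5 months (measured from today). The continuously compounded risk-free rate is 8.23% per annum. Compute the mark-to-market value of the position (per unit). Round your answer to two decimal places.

-A$10.13

PV(remaining coupons) I = 0.60·e^(−0.0823·3/12) + 3.09·e^(−0.0823·4/12) + 2.60·e^(−0.0823·5/12) = 6.1065
Current forward F = (S − I)·e^(rT) = (105.60 − 6.1065)·e^(0.0823·9/12) = 99.4935 × 1.063670 = 105.8283
Value (long) = (F − K)·e^(−rT) = (105.8283 − 116.60) × 0.940141 = -10.1269
Value = -A$10.13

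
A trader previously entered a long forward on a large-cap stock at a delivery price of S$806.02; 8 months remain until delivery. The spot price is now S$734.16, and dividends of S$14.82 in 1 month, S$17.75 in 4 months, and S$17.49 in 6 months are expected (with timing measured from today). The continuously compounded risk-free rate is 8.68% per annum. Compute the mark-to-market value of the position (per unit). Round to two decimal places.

PV(remaining dividends) I = 14.82·e^(−0.0868·1/12) + 17.75·e^(−0.0868·4/12) + 17.49·e^(−0.0868·6/12) = 48.7042
Current forward F = (S − I)·e^(rT) = (734.16 − 48.7042)·e^(0.0868·8/12) = 685.4558 × 1.059574 = 726.2911
Value (long) = (F − K)·e^(−rT) = (726.2911 − 806.02) × 0.943776 = -75.2462
Value = -S$75.25

-S$75.25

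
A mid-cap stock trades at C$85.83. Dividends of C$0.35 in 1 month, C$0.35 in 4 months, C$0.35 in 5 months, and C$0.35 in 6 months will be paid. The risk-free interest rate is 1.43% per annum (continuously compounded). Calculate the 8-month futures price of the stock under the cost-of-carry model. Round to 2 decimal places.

C$85.25

PV(dividends) I = 0.35·e^(−0.0143·1/12) + 0.35·e^(−0.0143·4/12) + 0.35·e^(−0.0143·5/12) + 0.35·e^(−0.0143·6/12)
I = 0.3496 + 0.3483 + 0.3479 + 0.3475 = 1.3933
F = (S − I)·e^(rT) = (85.83 − 1.3933) · e^(0.0143·8/12)
= 84.4367 · e^0.009533 = 84.4367 × 1.009579 = C$85.25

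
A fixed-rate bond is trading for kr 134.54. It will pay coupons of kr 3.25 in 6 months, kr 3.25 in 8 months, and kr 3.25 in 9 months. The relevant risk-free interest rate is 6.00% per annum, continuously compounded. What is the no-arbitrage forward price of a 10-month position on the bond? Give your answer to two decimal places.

PV(coupons) I = 3.25·e^(−0.0600·6/12) + 3.25·e^(−0.0600·8/12) + 3.25·e^(−0.0600·9/12)
I = 3.1539 + 3.1226 + 3.1070 = 9.3835
F = (S − I)·e^(rT) = (134.54 − 9.3835) · e^(0.0600·10/12)
= 125.1565 · e^0.050000 = 125.1565 × 1.051271 = kr 131.57

kr 131.57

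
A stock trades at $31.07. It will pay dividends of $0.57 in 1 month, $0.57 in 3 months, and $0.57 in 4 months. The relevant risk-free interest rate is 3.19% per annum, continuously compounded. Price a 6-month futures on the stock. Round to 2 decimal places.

$29.84

PV(dividends) I = 0.57·e^(−0.0319·1/12) + 0.57·e^(−0.0319·3/12) + 0.57·e^(−0.0319·4/12)
I = 0.5685 + 0.5655 + 0.5640 = 1.6980
F = (S − I)·e^(rT) = (31.07 − 1.6980) · e^(0.0319·6/12)
= 29.3720 · e^0.015950 = 29.3720 × 1.016078 = $29.84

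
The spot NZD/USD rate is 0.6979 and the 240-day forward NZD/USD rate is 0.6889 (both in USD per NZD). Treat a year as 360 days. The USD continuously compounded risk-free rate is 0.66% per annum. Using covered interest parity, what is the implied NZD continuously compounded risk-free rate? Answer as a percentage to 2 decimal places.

F = S·e^((r_USD − r_NZD)T) ⇒ r_NZD = r_USD − ln(F/S)/T
ln(0.6889/0.6979) = -0.012980; /(240/360) = -0.019470
r_NZD = 0.0066 + 0.019470 = 0.026070
r_NZD = 2.61%

2.61%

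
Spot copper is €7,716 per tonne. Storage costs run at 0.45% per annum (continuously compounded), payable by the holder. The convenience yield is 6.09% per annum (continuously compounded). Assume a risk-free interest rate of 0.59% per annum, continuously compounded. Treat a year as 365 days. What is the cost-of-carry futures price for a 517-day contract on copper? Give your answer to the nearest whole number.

Net carry = r + u − y = 0.0059 + 0.0045 − 0.0609 = -0.0505
F = S·e^((r+u−y)T) = 7716 · e^(-0.0505 × 517/365) = 7716 · e^-0.071530
= 7716 × 0.930968 = €7,183 per tonne

€7,183 per tonne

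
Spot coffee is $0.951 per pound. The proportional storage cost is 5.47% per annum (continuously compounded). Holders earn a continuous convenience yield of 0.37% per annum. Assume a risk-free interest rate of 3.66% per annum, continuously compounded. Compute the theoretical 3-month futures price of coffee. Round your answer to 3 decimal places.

Net carry = r + u − y = 0.0366 + 0.0547 − 0.0037 = 0.0876
F = S·e^((r+u−y)T) = 0.951 · e^(0.0876 × 3/12) = 0.951 · e^0.021900
= 0.951 × 1.022142 = $0.972 per pound

$0.972 per pound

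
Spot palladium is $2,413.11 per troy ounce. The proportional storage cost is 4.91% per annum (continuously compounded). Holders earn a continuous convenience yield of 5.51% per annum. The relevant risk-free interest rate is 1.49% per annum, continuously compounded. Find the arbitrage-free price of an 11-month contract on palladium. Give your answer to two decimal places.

Net carry = r + u − y = 0.0149 + 0.0491 − 0.0551 = 0.0089
F = S·e^((r+u−y)T) = 2413.11 · e^(0.0089 × 11/12) = 2413.11 · e^0.00815833
= 2413.11 × 1.00819170 = $2,432.88 per troy ounce

$2,432.88 per troy ounce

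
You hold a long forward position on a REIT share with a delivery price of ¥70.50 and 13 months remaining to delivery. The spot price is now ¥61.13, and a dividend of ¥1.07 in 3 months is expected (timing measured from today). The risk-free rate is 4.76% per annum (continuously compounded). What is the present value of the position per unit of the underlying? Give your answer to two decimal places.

PV(remaining dividends) I = 1.07·e^(−0.0476·3/12) = 1.0573
Current forward F = (S − I)·e^(rT) = (61.13 − 1.0573)·e^(0.0476·13/12) = 60.0727 × 1.052919 = 63.2517
Value (long) = (F − K)·e^(−rT) = (63.2517 − 70.50) × 0.949740 = -6.8840
Value = -¥6.88

-¥6.88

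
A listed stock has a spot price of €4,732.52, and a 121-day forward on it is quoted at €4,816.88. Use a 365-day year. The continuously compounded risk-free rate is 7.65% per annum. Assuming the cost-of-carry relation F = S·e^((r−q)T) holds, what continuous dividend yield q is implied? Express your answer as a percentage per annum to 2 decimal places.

2.32%

From F = S·e^((r−q)T): (r − q) = ln(F/S)/T
ln(4816.88/4732.52) = ln(1.017826) = 0.017669
(r − q) = 0.017669 / (121/365) = 0.053299
q = r − ln(F/S)/T = 0.0765 − 0.053299 = 0.023201
q = 2.32%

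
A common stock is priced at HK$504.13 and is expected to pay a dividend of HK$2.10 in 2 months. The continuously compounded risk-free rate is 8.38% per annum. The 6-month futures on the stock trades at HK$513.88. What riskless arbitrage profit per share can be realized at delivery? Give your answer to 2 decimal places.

HK$9.66 per share

PV(dividends) I = 2.10·e^(−0.0838·2/12) = 2.0709
Fair futures F* = (S − I)·e^(rT) = (504.13 − 2.0709)·e^0.041900 = 502.0591 × 1.042790 = 523.5422
Market HK$513.88 < fair 523.5422: forward underpriced → reverse cash-and-carry (short the stock, invest proceeds at r, pay the dividends, go long the forward).
Profit at T = |F_mkt − F*| = |513.88 − 523.5422| = HK$9.66 per share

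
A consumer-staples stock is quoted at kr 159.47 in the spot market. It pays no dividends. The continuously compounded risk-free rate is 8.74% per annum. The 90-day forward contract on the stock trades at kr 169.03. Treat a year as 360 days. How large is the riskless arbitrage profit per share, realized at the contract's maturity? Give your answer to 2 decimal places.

kr 6.04 per share

Fair forward: F* = S·e^(carry·T), with carry = r = 0.0874
F* = 159.47 · e^(0.0874 × 90/360) = 159.47 · e^0.021850 = 159.47 × 1.022090 = kr 162.9927
Market kr 169.03 > fair kr 162.9927: forward overpriced → cash-and-carry (buy spot, short the forward).
At maturity, profit = |F_mkt − F*| = |169.03 − 162.9927| = kr 6.04 per share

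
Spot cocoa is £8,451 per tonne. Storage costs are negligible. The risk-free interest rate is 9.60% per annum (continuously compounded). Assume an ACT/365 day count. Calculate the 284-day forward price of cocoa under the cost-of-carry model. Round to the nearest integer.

£9,106 per tonne

F = S·e^(rT) = 8451 · e^(0.0960 × 284/365) = 8451 · e^0.074696
= 8451 × 1.077557 = £9,106 per tonne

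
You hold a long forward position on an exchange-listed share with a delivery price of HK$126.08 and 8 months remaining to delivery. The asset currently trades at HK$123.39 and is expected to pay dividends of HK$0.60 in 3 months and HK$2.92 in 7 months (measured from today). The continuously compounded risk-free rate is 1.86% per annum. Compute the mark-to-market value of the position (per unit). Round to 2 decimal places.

PV(remaining dividends) I = 0.60·e^(−0.0186·3/12) + 2.92·e^(−0.0186·7/12) = 3.4857
Current forward F = (S − I)·e^(rT) = (123.39 − 3.4857)·e^(0.0186·8/12) = 119.9043 × 1.012477 = 121.4003
Value (long) = (F − K)·e^(−rT) = (121.4003 − 126.08) × 0.987677 = -4.6220
Value = -HK$4.62

-HK$4.62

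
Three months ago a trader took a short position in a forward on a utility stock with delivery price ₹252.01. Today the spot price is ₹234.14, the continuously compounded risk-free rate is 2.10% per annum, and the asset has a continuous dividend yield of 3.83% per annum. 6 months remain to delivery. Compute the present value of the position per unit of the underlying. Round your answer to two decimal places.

₹19.68

Current fair forward for the remaining 6 months: F = S·e^((r − q)·T), (r − q) = 0.0210 − 0.0383 = -0.0173
F = 234.14 · e^(-0.0173 × 6/12) = 234.14 × 0.991387 = 232.1234
Value of long forward = (F − K)·e^(−rT) = (232.1234 − 252.01) · e^(−0.0210·6/12)
= -19.8866 × 0.989555 = -19.68
Short position value = −(long value) = ₹19.68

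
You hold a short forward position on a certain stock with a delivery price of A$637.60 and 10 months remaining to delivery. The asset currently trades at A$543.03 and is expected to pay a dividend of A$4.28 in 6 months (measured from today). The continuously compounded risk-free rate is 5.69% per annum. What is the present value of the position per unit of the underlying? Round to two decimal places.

PV(remaining dividends) I = 4.28·e^(−0.0569·6/12) = 4.1599
Current forward F = (S − I)·e^(rT) = (543.03 − 4.1599)·e^(0.0569·10/12) = 538.8701 × 1.048559 = 565.0371
Value (long) = (F − K)·e^(−rT) = (565.0371 − 637.60) × 0.953690 = -69.2025
Short position value = −(long value) = A$69.20

A$69.20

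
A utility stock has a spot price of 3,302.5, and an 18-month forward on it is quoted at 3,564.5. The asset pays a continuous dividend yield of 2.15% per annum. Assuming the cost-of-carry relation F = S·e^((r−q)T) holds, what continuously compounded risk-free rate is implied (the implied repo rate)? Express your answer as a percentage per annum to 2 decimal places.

From F = S·e^((r−q)T): (r − q) = ln(F/S)/T
ln(3564.5/3302.5) = ln(1.079334) = 0.076344
(r − q) = 0.076344 / (18/12) = 0.050896
r = ln(F/S)/T + q = 0.050896 + 0.0215 = 0.072396
r = 7.24%

7.24%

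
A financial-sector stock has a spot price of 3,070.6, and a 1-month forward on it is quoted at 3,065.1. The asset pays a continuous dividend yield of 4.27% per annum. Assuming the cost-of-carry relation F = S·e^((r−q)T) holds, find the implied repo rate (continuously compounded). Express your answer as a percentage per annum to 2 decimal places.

From F = S·e^((r−q)T): (r − q) = ln(F/S)/T
ln(3065.1/3070.6) = ln(0.998209) = -0.001793
(r − q) = -0.001793 / (1/12) = -0.021516
r = ln(F/S)/T + q = -0.021516 + 0.0427 = 0.021184
r = 2.12%

2.12%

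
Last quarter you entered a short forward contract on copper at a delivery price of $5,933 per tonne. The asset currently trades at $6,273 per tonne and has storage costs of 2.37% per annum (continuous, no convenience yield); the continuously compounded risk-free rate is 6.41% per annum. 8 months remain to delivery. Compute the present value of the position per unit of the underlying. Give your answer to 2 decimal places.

Current fair forward for the remaining 8 months: F = S·e^((r + u)·T), (r + u) = 0.0641 + 0.0237 = 0.0878
F = 6273 · e^(0.0878 × 8/12) = 6273 × 1.06028033 = 6651.1385
Value of long forward = (F − K)·e^(−rT) = (6651.1385 − 5933) · e^(−0.0641·8/12)
= 718.1385 × 0.95816687 = 688.10
Short position value = −(long value) = -$688.10

-$688.10 per tonne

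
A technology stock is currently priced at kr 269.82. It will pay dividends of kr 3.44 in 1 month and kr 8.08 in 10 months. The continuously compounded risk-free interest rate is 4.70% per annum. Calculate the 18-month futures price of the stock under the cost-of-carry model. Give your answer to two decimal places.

PV(dividends) I = 3.44·e^(−0.0470·1/12) + 8.08·e^(−0.0470·10/12)
I = 3.4266 + 7.7697 = 11.1963
F = (S − I)·e^(rT) = (269.82 − 11.1963) · e^(0.0470·18/12)
= 258.6237 · e^0.070500 = 258.6237 × 1.073045 = kr 277.51

kr 277.51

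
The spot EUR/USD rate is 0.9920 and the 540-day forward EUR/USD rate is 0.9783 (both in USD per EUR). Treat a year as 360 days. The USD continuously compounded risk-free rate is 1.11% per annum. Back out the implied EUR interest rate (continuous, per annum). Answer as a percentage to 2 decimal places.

F = S·e^((r_USD − r_EUR)T) ⇒ r_EUR = r_USD − ln(F/S)/T
ln(0.9783/0.9920) = -0.013907; /(540/360) = -0.009271
r_EUR = 0.0111 + 0.009271 = 0.020371
r_EUR = 2.04%

2.04%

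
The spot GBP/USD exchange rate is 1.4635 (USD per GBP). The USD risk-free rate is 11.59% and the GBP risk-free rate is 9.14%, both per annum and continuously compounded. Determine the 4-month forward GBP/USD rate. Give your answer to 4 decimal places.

F = S·e^((r_USD − r_GBP)T) = 1.4635 · e^((0.1159 − 0.0914) × 4/12)
= 1.4635 · e^0.008167 = 1.4635 × 1.008200
F = 1.4755 USD per GBP

1.4755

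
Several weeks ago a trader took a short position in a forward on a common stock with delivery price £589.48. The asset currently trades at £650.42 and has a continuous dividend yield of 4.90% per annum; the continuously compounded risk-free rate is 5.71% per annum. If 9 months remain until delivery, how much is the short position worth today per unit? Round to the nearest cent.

-£62.18

Current fair forward for the remaining 9 months: F = S·e^((r − q)·T), (r − q) = 0.0571 − 0.0490 = 0.0081
F = 650.42 · e^(0.0081 × 9/12) = 650.42 × 1.006093 = 654.3830
Value of long forward = (F − K)·e^(−rT) = (654.3830 − 589.48) · e^(−0.0571·9/12)
= 64.9030 × 0.958079 = 62.18
Short position value = −(long value) = -£62.18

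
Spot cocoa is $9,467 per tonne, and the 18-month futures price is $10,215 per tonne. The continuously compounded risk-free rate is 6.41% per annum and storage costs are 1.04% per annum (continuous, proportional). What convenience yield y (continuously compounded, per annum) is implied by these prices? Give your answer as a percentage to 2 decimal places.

F = S·e^((r+u−y)T) ⇒ (r+u−y) = ln(F/S)/T
ln(10215/9467) = 0.076045; /T ⇒ 0.050697
y = r + u − ln(F/S)/T = 0.0641 + 0.0104 − 0.050697 = 0.023803
y = 2.38%

2.38%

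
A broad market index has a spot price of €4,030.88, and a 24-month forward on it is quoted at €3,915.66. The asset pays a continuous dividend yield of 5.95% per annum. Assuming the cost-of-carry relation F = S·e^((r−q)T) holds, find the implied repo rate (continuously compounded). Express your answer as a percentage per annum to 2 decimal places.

From F = S·e^((r−q)T): (r − q) = ln(F/S)/T
ln(3915.66/4030.88) = ln(0.971416) = -0.029000
(r − q) = -0.029000 / (24/12) = -0.014500
r = ln(F/S)/T + q = -0.014500 + 0.0595 = 0.045000
r = 4.50%

4.50%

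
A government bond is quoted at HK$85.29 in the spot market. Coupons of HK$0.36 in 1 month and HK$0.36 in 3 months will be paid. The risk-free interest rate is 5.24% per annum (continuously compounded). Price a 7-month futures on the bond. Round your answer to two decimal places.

PV(coupons) I = 0.36·e^(−0.0524·1/12) + 0.36·e^(−0.0524·3/12)
I = 0.3584 + 0.3553 = 0.7137
F = (S − I)·e^(rT) = (85.29 − 0.7137) · e^(0.0524·7/12)
= 84.5763 · e^0.030567 = 84.5763 × 1.031039 = HK$87.20

HK$87.20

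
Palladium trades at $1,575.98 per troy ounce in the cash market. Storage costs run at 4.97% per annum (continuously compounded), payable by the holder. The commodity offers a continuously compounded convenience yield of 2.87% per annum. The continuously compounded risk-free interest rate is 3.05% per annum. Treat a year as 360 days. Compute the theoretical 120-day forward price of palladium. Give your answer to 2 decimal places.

$1,603.27 per troy ounce

Net carry = r + u − y = 0.0305 + 0.0497 − 0.0287 = 0.0515
F = S·e^((r+u−y)T) = 1575.98 · e^(0.0515 × 120/360) = 1575.98 · e^0.01716667
= 1575.98 × 1.01731486 = $1,603.27 per troy ounce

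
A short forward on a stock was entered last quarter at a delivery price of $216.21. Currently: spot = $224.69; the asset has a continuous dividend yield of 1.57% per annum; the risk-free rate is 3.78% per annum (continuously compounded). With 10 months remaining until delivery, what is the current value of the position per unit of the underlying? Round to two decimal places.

Current fair forward for the remaining 10 months: F = S·e^((r − q)·T), (r − q) = 0.0378 − 0.0157 = 0.0221
F = 224.69 · e^(0.0221 × 10/12) = 224.69 × 1.018587 = 228.8663
Value of long forward = (F − K)·e^(−rT) = (228.8663 − 216.21) · e^(−0.0378·10/12)
= 12.6563 × 0.968991 = 12.26
Short position value = −(long value) = -$12.26

-$12.26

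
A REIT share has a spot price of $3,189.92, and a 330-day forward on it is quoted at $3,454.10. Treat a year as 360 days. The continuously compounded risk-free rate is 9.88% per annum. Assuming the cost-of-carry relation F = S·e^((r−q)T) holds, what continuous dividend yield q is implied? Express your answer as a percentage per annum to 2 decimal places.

From F = S·e^((r−q)T): (r − q) = ln(F/S)/T
ln(3454.10/3189.92) = ln(1.082817) = 0.079566
(r − q) = 0.079566 / (330/360) = 0.086799
q = r − ln(F/S)/T = 0.0988 − 0.086799 = 0.012001
q = 1.20%

1.20%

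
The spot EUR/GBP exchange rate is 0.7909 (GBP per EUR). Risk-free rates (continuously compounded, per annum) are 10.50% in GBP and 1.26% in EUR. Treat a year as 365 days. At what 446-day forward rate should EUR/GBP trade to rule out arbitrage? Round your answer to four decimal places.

F = S·e^((r_GBP − r_EUR)T) = 0.7909 · e^((0.1050 − 0.0126) × 446/365)
= 0.7909 · e^0.112905 = 0.7909 × 1.119526
F = 0.8854 GBP per EUR

0.8854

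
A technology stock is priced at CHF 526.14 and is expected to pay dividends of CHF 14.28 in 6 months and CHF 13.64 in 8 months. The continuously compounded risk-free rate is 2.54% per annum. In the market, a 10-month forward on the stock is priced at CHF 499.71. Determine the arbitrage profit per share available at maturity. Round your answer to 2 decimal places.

CHF 9.59 per share

PV(dividends) I = 14.28·e^(−0.0254·6/12) + 13.64·e^(−0.0254·8/12) = 27.5108
Fair forward F* = (S − I)·e^(rT) = (526.14 − 27.5108)·e^0.021167 = 498.6292 × 1.021393 = 509.2964
Market CHF 499.71 < fair 509.2964: forward underpriced → reverse cash-and-carry (short the stock, invest proceeds at r, pay the dividends, go long the forward).
Profit at T = |F_mkt − F*| = |499.71 − 509.2964| = CHF 9.59 per share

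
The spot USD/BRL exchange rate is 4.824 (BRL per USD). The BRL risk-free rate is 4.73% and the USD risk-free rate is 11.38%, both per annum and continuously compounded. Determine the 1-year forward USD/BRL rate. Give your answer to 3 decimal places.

F = S·e^((r_BRL − r_USD)T) = 4.824 · e^((0.0473 − 0.1138) × 1)
= 4.824 · e^-0.066500 = 4.824 × 0.935663
F = 4.514 BRL per USD

4.514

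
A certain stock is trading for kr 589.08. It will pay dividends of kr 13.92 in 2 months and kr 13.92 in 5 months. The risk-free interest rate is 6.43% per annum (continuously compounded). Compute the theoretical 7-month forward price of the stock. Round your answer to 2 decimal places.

PV(dividends) I = 13.92·e^(−0.0643·2/12) + 13.92·e^(−0.0643·5/12)
I = 13.7716 + 13.5520 = 27.3236
F = (S − I)·e^(rT) = (589.08 − 27.3236) · e^(0.0643·7/12)
= 561.7564 · e^0.037508 = 561.7564 × 1.038220 = kr 583.23

kr 583.23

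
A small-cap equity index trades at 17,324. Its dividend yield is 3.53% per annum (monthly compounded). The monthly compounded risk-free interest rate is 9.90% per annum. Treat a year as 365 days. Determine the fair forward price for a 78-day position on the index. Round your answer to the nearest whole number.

17,560

F = S · (1+r/12)^(12T) / (1+q/12)^(12T)
= 17324 × 1.021293 / 1.007561 = 17324 × 1.013629
F = 17,560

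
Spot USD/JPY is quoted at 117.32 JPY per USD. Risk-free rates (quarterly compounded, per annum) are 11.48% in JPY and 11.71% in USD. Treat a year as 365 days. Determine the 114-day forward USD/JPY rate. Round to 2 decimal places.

By covered interest parity, F = S · (1+r_JPY/4)^(4T) / (1+r_USD/4)^(4T)
= 117.32 × 1.035983 / 1.036706 = 117.32 × 0.999303
F = 117.24 JPY per USD

117.24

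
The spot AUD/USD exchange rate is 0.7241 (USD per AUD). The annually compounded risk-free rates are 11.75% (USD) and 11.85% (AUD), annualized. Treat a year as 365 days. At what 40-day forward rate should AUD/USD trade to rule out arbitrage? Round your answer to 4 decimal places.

0.7240

By covered interest parity, F = S · (1+r_USD)^T / (1+r_AUD)^T
= 0.7241 × 1.012249 / 1.012348 = 0.7241 × 0.999902
F = 0.7240 USD per AUD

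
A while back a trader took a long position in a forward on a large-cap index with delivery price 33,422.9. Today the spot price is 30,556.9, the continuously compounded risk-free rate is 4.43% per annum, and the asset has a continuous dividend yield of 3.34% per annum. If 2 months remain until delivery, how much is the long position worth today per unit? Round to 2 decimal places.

Current fair forward for the remaining 2 months: F = S·e^((r − q)·T), (r − q) = 0.0443 − 0.0334 = 0.0109
F = 30556.9 · e^(0.0109 × 2/12) = 30556.9 × 1.00181832 = 30612.4622
Value of long forward = (F − K)·e^(−rT) = (30612.4622 − 33422.9) · e^(−0.0443·2/12)
= -2810.4378 × 0.99264386 = -2789.76

-2789.76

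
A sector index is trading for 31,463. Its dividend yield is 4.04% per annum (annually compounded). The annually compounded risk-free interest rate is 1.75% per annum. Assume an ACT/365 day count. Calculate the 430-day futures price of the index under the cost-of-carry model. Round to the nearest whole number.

F = S · (1+r)^T / (1+q)^T
= 31463 × 1.020648 / 1.047764 = 31463 × 0.974120
F = 30,649

30,649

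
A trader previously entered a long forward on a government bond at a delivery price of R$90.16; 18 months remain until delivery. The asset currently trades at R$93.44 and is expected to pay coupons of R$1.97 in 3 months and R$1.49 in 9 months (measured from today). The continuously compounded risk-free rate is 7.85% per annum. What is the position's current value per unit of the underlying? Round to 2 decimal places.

R$9.96

PV(remaining coupons) I = 1.97·e^(−0.0785·3/12) + 1.49·e^(−0.0785·9/12) = 3.3365
Current forward F = (S − I)·e^(rT) = (93.44 − 3.3365)·e^(0.0785·18/12) = 90.1035 × 1.124963 = 101.3631
Value (long) = (F − K)·e^(−rT) = (101.3631 − 90.16) × 0.888918 = 9.9586
Value = R$9.96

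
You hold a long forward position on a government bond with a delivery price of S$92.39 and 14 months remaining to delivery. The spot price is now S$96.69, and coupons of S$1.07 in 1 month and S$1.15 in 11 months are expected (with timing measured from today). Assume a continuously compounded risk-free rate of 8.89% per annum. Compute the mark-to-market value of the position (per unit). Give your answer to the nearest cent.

PV(remaining coupons) I = 1.07·e^(−0.0889·1/12) + 1.15·e^(−0.0889·11/12) = 2.1221
Current forward F = (S − I)·e^(rT) = (96.69 − 2.1221)·e^(0.0889·14/12) = 94.5679 × 1.109286 = 104.9028
Value (long) = (F − K)·e^(−rT) = (104.9028 − 92.39) × 0.901481 = 11.2801
Value = S$11.28

S$11.28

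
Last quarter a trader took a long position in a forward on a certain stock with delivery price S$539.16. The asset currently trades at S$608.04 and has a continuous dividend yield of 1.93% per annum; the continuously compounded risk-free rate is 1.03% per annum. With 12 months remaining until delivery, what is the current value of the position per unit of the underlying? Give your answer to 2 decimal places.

S$62.78

Current fair forward for the remaining 12 months: F = S·e^((r − q)·T), (r − q) = 0.0103 − 0.0193 = -0.0090
F = 608.04 · e^(-0.0090 × 12/12) = 608.04 × 0.991040 = 602.5920
Value of long forward = (F − K)·e^(−rT) = (602.5920 − 539.16) · e^(−0.0103·12/12)
= 63.4320 × 0.989753 = 62.78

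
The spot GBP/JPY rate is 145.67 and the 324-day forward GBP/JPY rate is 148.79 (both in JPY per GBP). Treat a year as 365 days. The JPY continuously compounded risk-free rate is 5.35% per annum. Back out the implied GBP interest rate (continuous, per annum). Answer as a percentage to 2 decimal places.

2.96%

F = S·e^((r_JPY − r_GBP)T) ⇒ r_GBP = r_JPY − ln(F/S)/T
ln(148.79/145.67) = 0.021192; /(324/365) = 0.023874
r_GBP = 0.0535 − 0.023874 = 0.029626
r_GBP = 2.96%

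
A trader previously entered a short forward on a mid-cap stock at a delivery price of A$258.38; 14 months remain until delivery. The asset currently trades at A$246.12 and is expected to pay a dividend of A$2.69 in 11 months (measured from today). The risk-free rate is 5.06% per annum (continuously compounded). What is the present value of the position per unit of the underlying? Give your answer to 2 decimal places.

PV(remaining dividends) I = 2.69·e^(−0.0506·11/12) = 2.5681
Current forward F = (S − I)·e^(rT) = (246.12 − 2.5681)·e^(0.0506·14/12) = 243.5519 × 1.060811 = 258.3625
Value (long) = (F − K)·e^(−rT) = (258.3625 − 258.38) × 0.942675 = -0.0165
Short position value = −(long value) = A$0.02

A$0.02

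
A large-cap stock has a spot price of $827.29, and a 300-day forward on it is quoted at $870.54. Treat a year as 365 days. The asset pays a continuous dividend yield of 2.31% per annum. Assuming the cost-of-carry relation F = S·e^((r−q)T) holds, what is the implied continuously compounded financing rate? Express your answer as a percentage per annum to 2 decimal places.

8.51%

From F = S·e^((r−q)T): (r − q) = ln(F/S)/T
ln(870.54/827.29) = ln(1.052279) = 0.050958
(r − q) = 0.050958 / (300/365) = 0.061999
r = ln(F/S)/T + q = 0.061999 + 0.0231 = 0.085099
r = 8.51%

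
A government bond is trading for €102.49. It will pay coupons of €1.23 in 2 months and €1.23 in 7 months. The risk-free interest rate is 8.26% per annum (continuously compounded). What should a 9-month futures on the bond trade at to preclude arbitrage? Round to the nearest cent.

PV(coupons) I = 1.23·e^(−0.0826·2/12) + 1.23·e^(−0.0826·7/12)
I = 1.2132 + 1.1721 = 2.3853
F = (S − I)·e^(rT) = (102.49 − 2.3853) · e^(0.0826·9/12)
= 100.1047 · e^0.061950 = 100.1047 × 1.063909 = €106.50

€106.50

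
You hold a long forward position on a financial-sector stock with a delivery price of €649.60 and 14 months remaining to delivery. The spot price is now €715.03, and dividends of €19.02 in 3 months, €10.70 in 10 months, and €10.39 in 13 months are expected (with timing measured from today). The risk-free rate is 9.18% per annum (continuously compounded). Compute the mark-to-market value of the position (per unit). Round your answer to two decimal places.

€93.50

PV(remaining dividends) I = 19.02·e^(−0.0918·3/12) + 10.70·e^(−0.0918·10/12) + 10.39·e^(−0.0918·13/12) = 37.9069
Current forward F = (S − I)·e^(rT) = (715.03 − 37.9069)·e^(0.0918·14/12) = 677.1231 × 1.113046 = 753.6692
Value (long) = (F − K)·e^(−rT) = (753.6692 − 649.60) × 0.898436 = 93.4995
Value = €93.50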